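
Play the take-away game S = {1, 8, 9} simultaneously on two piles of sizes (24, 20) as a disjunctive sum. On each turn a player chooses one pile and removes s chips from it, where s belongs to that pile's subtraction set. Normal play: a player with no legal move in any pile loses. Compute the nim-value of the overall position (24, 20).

2

All piles use S = {1, 8, 9}:
G(0) = 0
G(1) = mex{0} = 1
G(2) = mex{1} = 0
G(3) = mex{0} = 1
G(4) = mex{1} = 0
G(5) = mex{0} = 1
G(6) = mex{1} = 0
G(7) = mex{0} = 1
G(8) = mex{1,0} = 2
G(9) = mex{2,1,0} = 3
G(10) = mex{3,0,1} = 2
G(11) = mex{2,1,0} = 3
G(12) = mex{3,0,1} = 2
G(13) = mex{2,1,0} = 3
G(14) = mex{3,0,1} = 2
G(15) = mex{2,1,0} = 3
G(16) = mex{3,2,1} = 0
G(17) = mex{0,3,2} = 1
G(18) = mex{1,2,3} = 0
G(19) = mex{0,3,2} = 1
G(20) = mex{1,2,3} = 0
G(21) = mex{0,3,2} = 1
G(22) = mex{1,2,3} = 0
G(23) = mex{0,3,2} = 1
G(24) = mex{1,0,3} = 2
Pile A: G(24) = 2.
Pile B: G(20) = 0.
Combined Grundy value = 2 ⊕ 0 = 2.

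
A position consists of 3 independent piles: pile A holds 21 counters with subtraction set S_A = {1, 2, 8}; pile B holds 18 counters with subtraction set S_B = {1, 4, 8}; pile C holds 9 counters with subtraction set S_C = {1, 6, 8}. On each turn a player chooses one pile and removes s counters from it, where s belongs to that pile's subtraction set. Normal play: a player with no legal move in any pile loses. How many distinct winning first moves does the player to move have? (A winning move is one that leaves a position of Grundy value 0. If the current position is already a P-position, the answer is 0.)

7

Pile A, S = {1, 2, 8}:
n :  0  1  2  3  4  5  6  7  8  9 10 11 12 13 14 15 16 17 18 19 20 21
G :  0  1  2  0  1  2  0  1  2  0  1  2  0  1  2  0  1  2  0  1  2  0
G_A(21) = 0.
Pile B, S = {1, 4, 8}:
G(0) = 0
G(1) = mex{0} = 1
G(2) = mex{1} = 0
G(3) = mex{0} = 1
G(4) = mex{1,0} = 2
G(5) = mex{2,1} = 0
G(6) = mex{0,0} = 1
G(7) = mex{1,1} = 0
G(8) = mex{0,2,0} = 1
G(9) = mex{1,0,1} = 2
G(10) = mex{2,1,0} = 3
G(11) = mex{3,0,1} = 2
G(12) = mex{2,1,2} = 0
G(13) = mex{0,2,0} = 1
G(14) = mex{1,3,1} = 0
G(15) = mex{0,2,0} = 1
G(16) = mex{1,0,1} = 2
G(17) = mex{2,1,2} = 0
G(18) = mex{0,0,3} = 1
G_B(18) = 1.
Pile C, S = {1, 6, 8}:
n : 0 1 2 3 4 5 6 7 8 9
G : 0 1 0 1 0 1 2 0 1 0
G_C(9) = 0.
Combined Grundy value = 0 ⊕ 1 ⊕ 0 = 1.
A winning move leaves total XOR = 0, i.e. changes one component's Grundy value g to g ⊕ X where X is the current total.
Pile A: need g' = 0⊕1 = 1. Options: 21−1→G=2, 21−2→G=1, 21−8→G=1. Hits: 2.
Pile B: need g' = 1⊕1 = 0. Options: 18−1→G=0, 18−4→G=0, 18−8→G=3. Hits: 2.
Pile C: need g' = 0⊕1 = 1. Options: 9−1→G=1, 9−6→G=1, 9−8→G=1. Hits: 3.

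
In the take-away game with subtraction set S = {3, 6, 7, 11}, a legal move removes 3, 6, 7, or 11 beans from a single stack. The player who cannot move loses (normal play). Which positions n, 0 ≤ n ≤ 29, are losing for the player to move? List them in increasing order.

0, 1, 2, 10, 14, 15, 19, 23, 24, 28

n :  0  1  2  3  4  5  6  7  8  9 10 11 12 13 14 15 16 17 18 19 20 21 22 23 24 25 26 27 28 29
G :  0  0  0  1  1  1  2  2  2  3  0  3  4  1  0  0  2  1  1  0  2  2  1  0  0  2  1  1  0  2
P-positions are exactly the n with G(n) = 0.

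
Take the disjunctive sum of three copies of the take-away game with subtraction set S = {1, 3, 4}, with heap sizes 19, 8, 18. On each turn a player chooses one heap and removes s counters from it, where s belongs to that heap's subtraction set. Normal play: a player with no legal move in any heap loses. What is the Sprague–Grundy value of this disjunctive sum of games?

All heaps use S = {1, 3, 4}:
n :  0  1  2  3  4  5  6  7  8  9 10 11 12 13 14 15 16 17 18 19
G :  0  1  0  1  2  3  2  0  1  0  1  2  3  2  0  1  0  1  2  3
Heap A: G(19) = 3.
Heap B: G(8) = 1.
Heap C: G(18) = 2.
Combined Grundy value = 3 ⊕ 1 ⊕ 2 = 0.

0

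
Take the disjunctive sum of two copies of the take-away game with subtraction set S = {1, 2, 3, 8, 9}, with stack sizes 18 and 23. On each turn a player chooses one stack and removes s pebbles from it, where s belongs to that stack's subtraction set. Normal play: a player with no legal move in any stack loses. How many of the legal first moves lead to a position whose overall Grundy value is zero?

1

All stacks use S = {1, 2, 3, 8, 9}:
n :  0  1  2  3  4  5  6  7  8  9 10 11 12 13 14 15 16 17 18 19 20 21 22 23
G :  0  1  2  3  0  1  2  3  4  5  0  1  2  3  0  1  2  3  4  5  0  1  2  3
Stack A: G(18) = 4.
Stack B: G(23) = 3.
Combined Grundy value = 4 ⊕ 3 = 7.
A winning move leaves total XOR = 0, i.e. changes one component's Grundy value g to g ⊕ X where X is the current total.
Stack A: need g' = 4⊕7 = 3. Options: 18−1→G=3, 18−2→G=2, 18−3→G=1, 18−8→G=0, 18−9→G=5. Hits: 1.
Stack B: need g' = 3⊕7 = 4. Options: 23−1→G=2, 23−2→G=1, 23−3→G=0, 23−8→G=1, 23−9→G=0. Hits: 0.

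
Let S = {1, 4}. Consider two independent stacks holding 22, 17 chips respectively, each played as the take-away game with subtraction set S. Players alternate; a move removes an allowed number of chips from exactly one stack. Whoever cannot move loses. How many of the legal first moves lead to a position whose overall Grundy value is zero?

0

All stacks use S = {1, 4}:
n :  0  1  2  3  4  5  6  7  8  9 10 11 12 13 14 15 16 17 18 19 20 21 22
G :  0  1  0  1  2  0  1  0  1  2  0  1  0  1  2  0  1  0  1  2  0  1  0
Stack A: G(22) = 0.
Stack B: G(17) = 0.
Combined Grundy value = 0 ⊕ 0 = 0.
A winning move leaves total XOR = 0, i.e. changes one component's Grundy value g to g ⊕ X where X is the current total.
Stack A: target g' = 0⊕0 = 0, but every legal move changes the Grundy value (mex property), so 0 moves.
Stack B: target g' = 0⊕0 = 0, but every legal move changes the Grundy value (mex property), so 0 moves.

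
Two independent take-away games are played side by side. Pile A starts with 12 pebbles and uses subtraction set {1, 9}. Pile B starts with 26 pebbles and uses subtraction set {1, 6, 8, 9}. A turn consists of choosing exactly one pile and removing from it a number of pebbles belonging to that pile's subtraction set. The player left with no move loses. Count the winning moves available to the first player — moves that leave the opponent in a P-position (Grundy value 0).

Pile A, S = {1, 9}:
n :  0  1  2  3  4  5  6  7  8  9 10 11 12
G :  0  1  0  1  0  1  0  1  0  1  0  1  0
G_A(12) = 0.
Pile B, S = {1, 6, 8, 9}:
G(0) = 0
G(1) = mex{0} = 1
G(2) = mex{1} = 0
G(3) = mex{0} = 1
G(4) = mex{1} = 0
G(5) = mex{0} = 1
G(6) = mex{1,0} = 2
G(7) = mex{2,1} = 0
G(8) = mex{0,0,0} = 1
G(9) = mex{1,1,1,0} = 2
G(10) = mex{2,0,0,1} = 3
G(11) = mex{3,1,1,0} = 2
G(12) = mex{2,2,0,1} = 3
G(13) = mex{3,0,1,0} = 2
G(14) = mex{2,1,2,1} = 0
G(15) = mex{0,2,0,2} = 1
G(16) = mex{1,3,1,0} = 2
G(17) = mex{2,2,2,1} = 0
G(18) = mex{0,3,3,2} = 1
G(19) = mex{1,2,2,3} = 0
G(20) = mex{0,0,3,2} = 1
G(21) = mex{1,1,2,3} = 0
G(22) = mex{0,2,0,2} = 1
G(23) = mex{1,0,1,0} = 2
G(24) = mex{2,1,2,1} = 0
G(25) = mex{0,0,0,2} = 1
G(26) = mex{1,1,1,0} = 2
G_B(26) = 2.
Combined Grundy value = 0 ⊕ 2 = 2.
A winning move leaves total XOR = 0, i.e. changes one component's Grundy value g to g ⊕ X where X is the current total.
Pile A: need g' = 0⊕2 = 2. Options: 12−1→G=1, 12−9→G=1. Hits: 0.
Pile B: need g' = 2⊕2 = 0. Options: 26−1→G=1, 26−6→G=1, 26−8→G=1, 26−9→G=0. Hits: 1.

1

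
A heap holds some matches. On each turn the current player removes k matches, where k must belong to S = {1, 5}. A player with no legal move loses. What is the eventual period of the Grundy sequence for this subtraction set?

G(0) = 0
G(1) = mex{0} = 1
G(2) = mex{1} = 0
G(3) = mex{0} = 1
G(4) = mex{1} = 0
G(5) = mex{0,0} = 1
G(6) = mex{1,1} = 0
G(7) = mex{0,0} = 1
G(8) = mex{1,1} = 0
G(9) = mex{0,0} = 1
G(10) = mex{1,1} = 0
G(11) = mex{0,0} = 1
G(12) = mex{1,1} = 0
G(13) = mex{0,0} = 1
G(14) = mex{1,1} = 0
G(n+2) = G(n) holds for n = 0,…,4 (a full window of length max(S) = 5), so the sequence is purely periodic with period 2.

2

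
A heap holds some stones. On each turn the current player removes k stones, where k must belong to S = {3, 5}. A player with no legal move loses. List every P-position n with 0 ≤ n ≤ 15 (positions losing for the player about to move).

n :  0  1  2  3  4  5  6  7  8  9 10 11 12 13 14 15
G :  0  0  0  1  1  1  2  2  0  0  0  1  1  1  2  2
P-positions are exactly the n with G(n) = 0.

0, 1, 2, 8, 9, 10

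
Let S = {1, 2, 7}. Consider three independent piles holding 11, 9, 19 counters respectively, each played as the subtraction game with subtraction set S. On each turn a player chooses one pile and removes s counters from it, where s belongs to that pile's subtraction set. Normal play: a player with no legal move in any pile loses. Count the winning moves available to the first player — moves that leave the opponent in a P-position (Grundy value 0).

All piles use S = {1, 2, 7}:
G(0) = 0
G(1) = mex{0} = 1
G(2) = mex{1,0} = 2
G(3) = mex{2,1} = 0
G(4) = mex{0,2} = 1
G(5) = mex{1,0} = 2
G(6) = mex{2,1} = 0
G(7) = mex{0,2,0} = 1
G(8) = mex{1,0,1} = 2
G(9) = mex{2,1,2} = 0
G(10) = mex{0,2,0} = 1
G(11) = mex{1,0,1} = 2
G(12) = mex{2,1,2} = 0
G(13) = mex{0,2,0} = 1
G(14) = mex{1,0,1} = 2
G(15) = mex{2,1,2} = 0
G(16) = mex{0,2,0} = 1
G(17) = mex{1,0,1} = 2
G(18) = mex{2,1,2} = 0
G(19) = mex{0,2,0} = 1
Pile A: G(11) = 2.
Pile B: G(9) = 0.
Pile C: G(19) = 1.
Combined Grundy value = 2 ⊕ 0 ⊕ 1 = 3.
A winning move leaves total XOR = 0, i.e. changes one component's Grundy value g to g ⊕ X where X is the current total.
Pile A: need g' = 2⊕3 = 1. Options: 11−1→G=1, 11−2→G=0, 11−7→G=1. Hits: 2.
Pile B: need g' = 0⊕3 = 3. Options: 9−1→G=2, 9−2→G=1, 9−7→G=2. Hits: 0.
Pile C: need g' = 1⊕3 = 2. Options: 19−1→G=0, 19−2→G=2, 19−7→G=0. Hits: 1.

3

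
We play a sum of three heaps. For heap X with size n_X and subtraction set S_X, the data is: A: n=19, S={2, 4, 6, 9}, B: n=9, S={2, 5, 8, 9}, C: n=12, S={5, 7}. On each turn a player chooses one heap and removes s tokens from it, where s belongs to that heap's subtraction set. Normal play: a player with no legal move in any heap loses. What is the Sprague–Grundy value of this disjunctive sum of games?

1

Heap A, S = {2, 4, 6, 9}:
G(0) = 0
G(1) = mex{} = 0
G(2) = mex{0} = 1
G(3) = mex{0} = 1
G(4) = mex{1,0} = 2
G(5) = mex{1,0} = 2
G(6) = mex{2,1,0} = 3
G(7) = mex{2,1,0} = 3
G(8) = mex{3,2,1} = 0
G(9) = mex{3,2,1,0} = 4
G(10) = mex{0,3,2,0} = 1
G(11) = mex{4,3,2,1} = 0
G(12) = mex{1,0,3,1} = 2
G(13) = mex{0,4,3,2} = 1
G(14) = mex{2,1,0,2} = 3
G(15) = mex{1,0,4,3} = 2
G(16) = mex{3,2,1,3} = 0
G(17) = mex{2,1,0,0} = 3
G(18) = mex{0,3,2,4} = 1
G(19) = mex{3,2,1,1} = 0
G_A(19) = 0.
Heap B, S = {2, 5, 8, 9}:
G(0) = 0
G(1) = mex{} = 0
G(2) = mex{0} = 1
G(3) = mex{0} = 1
G(4) = mex{1} = 0
G(5) = mex{1,0} = 2
G(6) = mex{0,0} = 1
G(7) = mex{2,1} = 0
G(8) = mex{1,1,0} = 2
G(9) = mex{0,0,0,0} = 1
G_B(9) = 1.
Heap C, S = {5, 7}:
G(0) = 0
G(1) = mex{} = 0
G(2) = mex{} = 0
G(3) = mex{} = 0
G(4) = mex{} = 0
G(5) = mex{0} = 1
G(6) = mex{0} = 1
G(7) = mex{0,0} = 1
G(8) = mex{0,0} = 1
G(9) = mex{0,0} = 1
G(10) = mex{1,0} = 2
G(11) = mex{1,0} = 2
G(12) = mex{1,1} = 0
G_C(12) = 0.
Combined Grundy value = 0 ⊕ 1 ⊕ 0 = 1.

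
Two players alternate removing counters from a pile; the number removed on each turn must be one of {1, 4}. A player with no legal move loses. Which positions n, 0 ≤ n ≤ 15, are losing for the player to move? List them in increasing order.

0, 2, 5, 7, 10, 12, 15

n :  0  1  2  3  4  5  6  7  8  9 10 11 12 13 14 15
G :  0  1  0  1  2  0  1  0  1  2  0  1  0  1  2  0
P-positions are exactly the n with G(n) = 0.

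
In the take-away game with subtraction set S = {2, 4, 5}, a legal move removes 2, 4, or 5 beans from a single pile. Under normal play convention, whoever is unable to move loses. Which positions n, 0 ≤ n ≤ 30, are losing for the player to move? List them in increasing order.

0, 1, 7, 8, 14, 15, 21, 22, 28, 29

G(0) = 0
G(1) = mex{} = 0
G(2) = mex{0} = 1
G(3) = mex{0} = 1
G(4) = mex{1,0} = 2
G(5) = mex{1,0,0} = 2
G(6) = mex{2,1,0} = 3
G(7) = mex{2,1,1} = 0
G(8) = mex{3,2,1} = 0
G(9) = mex{0,2,2} = 1
G(10) = mex{0,3,2} = 1
G(11) = mex{1,0,3} = 2
G(12) = mex{1,0,0} = 2
G(13) = mex{2,1,0} = 3
G(14) = mex{2,1,1} = 0
G(15) = mex{3,2,1} = 0
G(16) = mex{0,2,2} = 1
G(17) = mex{0,3,2} = 1
G(18) = mex{1,0,3} = 2
G(19) = mex{1,0,0} = 2
G(20) = mex{2,1,0} = 3
G(21) = mex{2,1,1} = 0
G(22) = mex{3,2,1} = 0
G(23) = mex{0,2,2} = 1
G(24) = mex{0,3,2} = 1
G(25) = mex{1,0,3} = 2
G(26) = mex{1,0,0} = 2
G(27) = mex{2,1,0} = 3
G(28) = mex{2,1,1} = 0
G(29) = mex{3,2,1} = 0
G(30) = mex{0,2,2} = 1
P-positions are exactly the n with G(n) = 0.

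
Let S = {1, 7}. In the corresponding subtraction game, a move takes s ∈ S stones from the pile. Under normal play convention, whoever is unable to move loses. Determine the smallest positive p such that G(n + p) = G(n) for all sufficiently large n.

2

n :  0  1  2  3  4  5  6  7  8  9 10 11 12 13 14
G :  0  1  0  1  0  1  0  1  0  1  0  1  0  1  0
G(n+2) = G(n) holds for n = 0,…,6 (a full window of length max(S) = 7), so the sequence is purely periodic with period 2.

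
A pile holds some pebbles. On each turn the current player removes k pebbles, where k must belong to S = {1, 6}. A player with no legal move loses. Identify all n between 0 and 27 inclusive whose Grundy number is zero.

G(0) = 0
G(1) = mex{0} = 1
G(2) = mex{1} = 0
G(3) = mex{0} = 1
G(4) = mex{1} = 0
G(5) = mex{0} = 1
G(6) = mex{1,0} = 2
G(7) = mex{2,1} = 0
G(8) = mex{0,0} = 1
G(9) = mex{1,1} = 0
G(10) = mex{0,0} = 1
G(11) = mex{1,1} = 0
G(12) = mex{0,2} = 1
G(13) = mex{1,0} = 2
G(14) = mex{2,1} = 0
G(15) = mex{0,0} = 1
G(16) = mex{1,1} = 0
G(17) = mex{0,0} = 1
G(18) = mex{1,1} = 0
G(19) = mex{0,2} = 1
G(20) = mex{1,0} = 2
G(21) = mex{2,1} = 0
G(22) = mex{0,0} = 1
G(23) = mex{1,1} = 0
G(24) = mex{0,0} = 1
G(25) = mex{1,1} = 0
G(26) = mex{0,2} = 1
G(27) = mex{1,0} = 2
P-positions are exactly the n with G(n) = 0.

0, 2, 4, 7, 9, 11, 14, 16, 18, 21, 23, 25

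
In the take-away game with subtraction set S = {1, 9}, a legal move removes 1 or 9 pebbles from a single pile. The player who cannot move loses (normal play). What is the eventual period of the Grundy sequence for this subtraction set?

2

G(0) = 0
G(1) = mex{0} = 1
G(2) = mex{1} = 0
G(3) = mex{0} = 1
G(4) = mex{1} = 0
G(5) = mex{0} = 1
G(6) = mex{1} = 0
G(7) = mex{0} = 1
G(8) = mex{1} = 0
G(9) = mex{0,0} = 1
G(10) = mex{1,1} = 0
G(11) = mex{0,0} = 1
G(12) = mex{1,1} = 0
G(13) = mex{0,0} = 1
G(14) = mex{1,1} = 0
G(n+2) = G(n) holds for n = 0,…,8 (a full window of length max(S) = 9), so the sequence is purely periodic with period 2.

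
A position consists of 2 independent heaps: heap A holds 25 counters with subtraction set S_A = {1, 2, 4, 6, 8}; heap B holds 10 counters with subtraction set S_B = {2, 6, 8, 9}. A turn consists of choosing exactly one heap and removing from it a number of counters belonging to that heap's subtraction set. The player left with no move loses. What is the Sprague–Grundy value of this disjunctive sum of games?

Heap A, S = {1, 2, 4, 6, 8}:
G(0) = 0
G(1) = mex{0} = 1
G(2) = mex{1,0} = 2
G(3) = mex{2,1} = 0
G(4) = mex{0,2,0} = 1
G(5) = mex{1,0,1} = 2
G(6) = mex{2,1,2,0} = 3
G(7) = mex{3,2,0,1} = 4
G(8) = mex{4,3,1,2,0} = 5
G(9) = mex{5,4,2,0,1} = 3
G(10) = mex{3,5,3,1,2} = 0
G(11) = mex{0,3,4,2,0} = 1
G(12) = mex{1,0,5,3,1} = 2
G(13) = mex{2,1,3,4,2} = 0
G(14) = mex{0,2,0,5,3} = 1
G(15) = mex{1,0,1,3,4} = 2
G(16) = mex{2,1,2,0,5} = 3
G(17) = mex{3,2,0,1,3} = 4
G(18) = mex{4,3,1,2,0} = 5
G(19) = mex{5,4,2,0,1} = 3
G(20) = mex{3,5,3,1,2} = 0
G(21) = mex{0,3,4,2,0} = 1
G(22) = mex{1,0,5,3,1} = 2
G(23) = mex{2,1,3,4,2} = 0
G(24) = mex{0,2,0,5,3} = 1
G(25) = mex{1,0,1,3,4} = 2
G_A(25) = 2.
Heap B, S = {2, 6, 8, 9}:
n :  0  1  2  3  4  5  6  7  8  9 10
G :  0  0  1  1  0  0  1  1  2  2  3
G_B(10) = 3.
Combined Grundy value = 2 ⊕ 3 = 1.

1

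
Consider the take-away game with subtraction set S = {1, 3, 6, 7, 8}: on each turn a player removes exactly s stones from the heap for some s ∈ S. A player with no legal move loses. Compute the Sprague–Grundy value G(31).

G(0) = 0
G(1) = mex{0} = 1
G(2) = mex{1} = 0
G(3) = mex{0,0} = 1
G(4) = mex{1,1} = 0
G(5) = mex{0,0} = 1
G(6) = mex{1,1,0} = 2
G(7) = mex{2,0,1,0} = 3
G(8) = mex{3,1,0,1,0} = 2
G(9) = mex{2,2,1,0,1} = 3
G(10) = mex{3,3,0,1,0} = 2
G(11) = mex{2,2,1,0,1} = 3
G(12) = mex{3,3,2,1,0} = 4
G(13) = mex{4,2,3,2,1} = 0
G(14) = mex{0,3,2,3,2} = 1
G(15) = mex{1,4,3,2,3} = 0
G(16) = mex{0,0,2,3,2} = 1
G(17) = mex{1,1,3,2,3} = 0
G(18) = mex{0,0,4,3,2} = 1
G(19) = mex{1,1,0,4,3} = 2
G(20) = mex{2,0,1,0,4} = 3
G(21) = mex{3,1,0,1,0} = 2
G(22) = mex{2,2,1,0,1} = 3
G(23) = mex{3,3,0,1,0} = 2
G(24) = mex{2,2,1,0,1} = 3
G(25) = mex{3,3,2,1,0} = 4
G(26) = mex{4,2,3,2,1} = 0
G(27) = mex{0,3,2,3,2} = 1
G(28) = mex{1,4,3,2,3} = 0
G(29) = mex{0,0,2,3,2} = 1
G(30) = mex{1,1,3,2,3} = 0
G(31) = mex{0,0,4,3,2} = 1

1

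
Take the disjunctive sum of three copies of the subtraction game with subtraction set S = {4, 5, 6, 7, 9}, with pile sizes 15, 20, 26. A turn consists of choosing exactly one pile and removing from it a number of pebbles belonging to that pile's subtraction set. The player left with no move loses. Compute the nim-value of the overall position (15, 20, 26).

1

All piles use S = {4, 5, 6, 7, 9}:
G(0) = 0
G(1) = mex{} = 0
G(2) = mex{} = 0
G(3) = mex{} = 0
G(4) = mex{0} = 1
G(5) = mex{0,0} = 1
G(6) = mex{0,0,0} = 1
G(7) = mex{0,0,0,0} = 1
G(8) = mex{1,0,0,0} = 2
G(9) = mex{1,1,0,0,0} = 2
G(10) = mex{1,1,1,0,0} = 2
G(11) = mex{1,1,1,1,0} = 2
G(12) = mex{2,1,1,1,0} = 3
G(13) = mex{2,2,1,1,1} = 0
G(14) = mex{2,2,2,1,1} = 0
G(15) = mex{2,2,2,2,1} = 0
G(16) = mex{3,2,2,2,1} = 0
G(17) = mex{0,3,2,2,2} = 1
G(18) = mex{0,0,3,2,2} = 1
G(19) = mex{0,0,0,3,2} = 1
G(20) = mex{0,0,0,0,2} = 1
G(21) = mex{1,0,0,0,3} = 2
G(22) = mex{1,1,0,0,0} = 2
G(23) = mex{1,1,1,0,0} = 2
G(24) = mex{1,1,1,1,0} = 2
G(25) = mex{2,1,1,1,0} = 3
G(26) = mex{2,2,1,1,1} = 0
Pile A: G(15) = 0.
Pile B: G(20) = 1.
Pile C: G(26) = 0.
Combined Grundy value = 0 ⊕ 1 ⊕ 0 = 1.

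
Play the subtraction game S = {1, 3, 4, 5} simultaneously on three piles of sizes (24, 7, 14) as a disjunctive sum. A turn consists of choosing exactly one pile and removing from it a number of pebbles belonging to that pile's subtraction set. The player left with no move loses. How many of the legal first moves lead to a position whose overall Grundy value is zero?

All piles use S = {1, 3, 4, 5}:
n :  0  1  2  3  4  5  6  7  8  9 10 11 12 13 14 15 16 17 18 19 20 21 22 23 24
G :  0  1  0  1  2  3  2  3  0  1  0  1  2  3  2  3  0  1  0  1  2  3  2  3  0
Pile A: G(24) = 0.
Pile B: G(7) = 3.
Pile C: G(14) = 2.
Combined Grundy value = 0 ⊕ 3 ⊕ 2 = 1.
A winning move leaves total XOR = 0, i.e. changes one component's Grundy value g to g ⊕ X where X is the current total.
Pile A: need g' = 0⊕1 = 1. Options: 24−1→G=3, 24−3→G=3, 24−4→G=2, 24−5→G=1. Hits: 1.
Pile B: need g' = 3⊕1 = 2. Options: 7−1→G=2, 7−3→G=2, 7−4→G=1, 7−5→G=0. Hits: 2.
Pile C: need g' = 2⊕1 = 3. Options: 14−1→G=3, 14−3→G=1, 14−4→G=0, 14−5→G=1. Hits: 1.

4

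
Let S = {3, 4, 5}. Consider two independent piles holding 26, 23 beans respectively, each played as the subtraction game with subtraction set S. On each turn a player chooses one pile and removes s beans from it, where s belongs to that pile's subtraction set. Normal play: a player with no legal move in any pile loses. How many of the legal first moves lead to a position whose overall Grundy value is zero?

3

All piles use S = {3, 4, 5}:
G(0) = 0
G(1) = mex{} = 0
G(2) = mex{} = 0
G(3) = mex{0} = 1
G(4) = mex{0,0} = 1
G(5) = mex{0,0,0} = 1
G(6) = mex{1,0,0} = 2
G(7) = mex{1,1,0} = 2
G(8) = mex{1,1,1} = 0
G(9) = mex{2,1,1} = 0
G(10) = mex{2,2,1} = 0
G(11) = mex{0,2,2} = 1
G(12) = mex{0,0,2} = 1
G(13) = mex{0,0,0} = 1
G(14) = mex{1,0,0} = 2
G(15) = mex{1,1,0} = 2
G(16) = mex{1,1,1} = 0
G(17) = mex{2,1,1} = 0
G(18) = mex{2,2,1} = 0
G(19) = mex{0,2,2} = 1
G(20) = mex{0,0,2} = 1
G(21) = mex{0,0,0} = 1
G(22) = mex{1,0,0} = 2
G(23) = mex{1,1,0} = 2
G(24) = mex{1,1,1} = 0
G(25) = mex{2,1,1} = 0
G(26) = mex{2,2,1} = 0
Pile A: G(26) = 0.
Pile B: G(23) = 2.
Combined Grundy value = 0 ⊕ 2 = 2.
A winning move leaves total XOR = 0, i.e. changes one component's Grundy value g to g ⊕ X where X is the current total.
Pile A: need g' = 0⊕2 = 2. Options: 26−3→G=2, 26−4→G=2, 26−5→G=1. Hits: 2.
Pile B: need g' = 2⊕2 = 0. Options: 23−3→G=1, 23−4→G=1, 23−5→G=0. Hits: 1.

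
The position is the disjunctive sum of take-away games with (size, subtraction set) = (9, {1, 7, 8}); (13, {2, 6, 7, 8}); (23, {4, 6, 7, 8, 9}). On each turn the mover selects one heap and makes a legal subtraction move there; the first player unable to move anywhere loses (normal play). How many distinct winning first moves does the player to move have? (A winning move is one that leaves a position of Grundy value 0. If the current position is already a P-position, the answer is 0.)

Heap A, S = {1, 7, 8}:
G(0) = 0
G(1) = mex{0} = 1
G(2) = mex{1} = 0
G(3) = mex{0} = 1
G(4) = mex{1} = 0
G(5) = mex{0} = 1
G(6) = mex{1} = 0
G(7) = mex{0,0} = 1
G(8) = mex{1,1,0} = 2
G(9) = mex{2,0,1} = 3
G_A(9) = 3.
Heap B, S = {2, 6, 7, 8}:
n :  0  1  2  3  4  5  6  7  8  9 10 11 12 13
G :  0  0  1  1  0  0  1  1  2  2  3  3  2  2
G_B(13) = 2.
Heap C, S = {4, 6, 7, 8, 9}:
G(0) = 0
G(1) = mex{} = 0
G(2) = mex{} = 0
G(3) = mex{} = 0
G(4) = mex{0} = 1
G(5) = mex{0} = 1
G(6) = mex{0,0} = 1
G(7) = mex{0,0,0} = 1
G(8) = mex{1,0,0,0} = 2
G(9) = mex{1,0,0,0,0} = 2
G(10) = mex{1,1,0,0,0} = 2
G(11) = mex{1,1,1,0,0} = 2
G(12) = mex{2,1,1,1,0} = 3
G(13) = mex{2,1,1,1,1} = 0
G(14) = mex{2,2,1,1,1} = 0
G(15) = mex{2,2,2,1,1} = 0
G(16) = mex{3,2,2,2,1} = 0
G(17) = mex{0,2,2,2,2} = 1
G(18) = mex{0,3,2,2,2} = 1
G(19) = mex{0,0,3,2,2} = 1
G(20) = mex{0,0,0,3,2} = 1
G(21) = mex{1,0,0,0,3} = 2
G(22) = mex{1,0,0,0,0} = 2
G(23) = mex{1,1,0,0,0} = 2
G_C(23) = 2.
Combined Grundy value = 3 ⊕ 2 ⊕ 2 = 3.
A winning move leaves total XOR = 0, i.e. changes one component's Grundy value g to g ⊕ X where X is the current total.
Heap A: need g' = 3⊕3 = 0. Options: 9−1→G=2, 9−7→G=0, 9−8→G=1. Hits: 1.
Heap B: need g' = 2⊕3 = 1. Options: 13−2→G=3, 13−6→G=1, 13−7→G=1, 13−8→G=0. Hits: 2.
Heap C: need g' = 2⊕3 = 1. Options: 23−4→G=1, 23−6→G=1, 23−7→G=0, 23−8→G=0, 23−9→G=0. Hits: 2.

5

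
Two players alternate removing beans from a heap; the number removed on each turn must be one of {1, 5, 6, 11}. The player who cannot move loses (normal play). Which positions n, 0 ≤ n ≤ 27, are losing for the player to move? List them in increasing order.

0, 2, 4, 12, 14, 16, 24, 26

n :  0  1  2  3  4  5  6  7  8  9 10 11 12 13 14 15 16 17 18 19 20 21 22 23 24 25 26 27
G :  0  1  0  1  0  1  2  3  2  3  2  3  0  1  0  1  0  1  2  3  2  3  2  3  0  1  0  1
P-positions are exactly the n with G(n) = 0.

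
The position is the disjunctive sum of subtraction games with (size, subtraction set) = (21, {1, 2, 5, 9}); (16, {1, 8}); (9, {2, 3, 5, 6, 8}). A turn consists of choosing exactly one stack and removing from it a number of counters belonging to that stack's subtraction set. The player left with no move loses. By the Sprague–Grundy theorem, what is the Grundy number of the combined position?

4

Stack A, S = {1, 2, 5, 9}:
G(0) = 0
G(1) = mex{0} = 1
G(2) = mex{1,0} = 2
G(3) = mex{2,1} = 0
G(4) = mex{0,2} = 1
G(5) = mex{1,0,0} = 2
G(6) = mex{2,1,1} = 0
G(7) = mex{0,2,2} = 1
G(8) = mex{1,0,0} = 2
G(9) = mex{2,1,1,0} = 3
G(10) = mex{3,2,2,1} = 0
G(11) = mex{0,3,0,2} = 1
G(12) = mex{1,0,1,0} = 2
G(13) = mex{2,1,2,1} = 0
G(14) = mex{0,2,3,2} = 1
G(15) = mex{1,0,0,0} = 2
G(16) = mex{2,1,1,1} = 0
G(17) = mex{0,2,2,2} = 1
G(18) = mex{1,0,0,3} = 2
G(19) = mex{2,1,1,0} = 3
G(20) = mex{3,2,2,1} = 0
G(21) = mex{0,3,0,2} = 1
G_A(21) = 1.
Stack B, S = {1, 8}:
n :  0  1  2  3  4  5  6  7  8  9 10 11 12 13 14 15 16
G :  0  1  0  1  0  1  0  1  2  0  1  0  1  0  1  0  1
G_B(16) = 1.
Stack C, S = {2, 3, 5, 6, 8}:
n : 0 1 2 3 4 5 6 7 8 9
G : 0 0 1 1 2 2 3 3 4 4
G_C(9) = 4.
Combined Grundy value = 1 ⊕ 1 ⊕ 4 = 4.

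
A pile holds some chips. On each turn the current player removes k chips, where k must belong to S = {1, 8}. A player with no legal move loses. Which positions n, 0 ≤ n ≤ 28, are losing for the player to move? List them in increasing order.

n :  0  1  2  3  4  5  6  7  8  9 10 11 12 13 14 15 16 17 18 19 20 21 22 23 24 25 26 27 28
G :  0  1  0  1  0  1  0  1  2  0  1  0  1  0  1  0  1  2  0  1  0  1  0  1  0  1  2  0  1
P-positions are exactly the n with G(n) = 0.

0, 2, 4, 6, 9, 11, 13, 15, 18, 20, 22, 24, 27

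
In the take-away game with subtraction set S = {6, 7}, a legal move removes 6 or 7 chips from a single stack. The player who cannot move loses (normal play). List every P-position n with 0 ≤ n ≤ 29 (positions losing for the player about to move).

0, 1, 2, 3, 4, 5, 13, 14, 15, 16, 17, 18, 26, 27, 28, 29

G(0) = 0
G(1) = mex{} = 0
G(2) = mex{} = 0
G(3) = mex{} = 0
G(4) = mex{} = 0
G(5) = mex{} = 0
G(6) = mex{0} = 1
G(7) = mex{0,0} = 1
G(8) = mex{0,0} = 1
G(9) = mex{0,0} = 1
G(10) = mex{0,0} = 1
G(11) = mex{0,0} = 1
G(12) = mex{1,0} = 2
G(13) = mex{1,1} = 0
G(14) = mex{1,1} = 0
G(15) = mex{1,1} = 0
G(16) = mex{1,1} = 0
G(17) = mex{1,1} = 0
G(18) = mex{2,1} = 0
G(19) = mex{0,2} = 1
G(20) = mex{0,0} = 1
G(21) = mex{0,0} = 1
G(22) = mex{0,0} = 1
G(23) = mex{0,0} = 1
G(24) = mex{0,0} = 1
G(25) = mex{1,0} = 2
G(26) = mex{1,1} = 0
G(27) = mex{1,1} = 0
G(28) = mex{1,1} = 0
G(29) = mex{1,1} = 0
P-positions are exactly the n with G(n) = 0.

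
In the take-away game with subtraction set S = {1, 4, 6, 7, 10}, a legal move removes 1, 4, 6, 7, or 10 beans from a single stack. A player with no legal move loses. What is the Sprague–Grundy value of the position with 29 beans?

0

G(0) = 0
G(1) = mex{0} = 1
G(2) = mex{1} = 0
G(3) = mex{0} = 1
G(4) = mex{1,0} = 2
G(5) = mex{2,1} = 0
G(6) = mex{0,0,0} = 1
G(7) = mex{1,1,1,0} = 2
G(8) = mex{2,2,0,1} = 3
G(9) = mex{3,0,1,0} = 2
G(10) = mex{2,1,2,1,0} = 3
G(11) = mex{3,2,0,2,1} = 4
G(12) = mex{4,3,1,0,0} = 2
G(13) = mex{2,2,2,1,1} = 0
G(14) = mex{0,3,3,2,2} = 1
G(15) = mex{1,4,2,3,0} = 5
G(16) = mex{5,2,3,2,1} = 0
G(17) = mex{0,0,4,3,2} = 1
G(18) = mex{1,1,2,4,3} = 0
G(19) = mex{0,5,0,2,2} = 1
G(20) = mex{1,0,1,0,3} = 2
G(21) = mex{2,1,5,1,4} = 0
G(22) = mex{0,0,0,5,2} = 1
G(23) = mex{1,1,1,0,0} = 2
G(24) = mex{2,2,0,1,1} = 3
G(25) = mex{3,0,1,0,5} = 2
G(26) = mex{2,1,2,1,0} = 3
G(27) = mex{3,2,0,2,1} = 4
G(28) = mex{4,3,1,0,0} = 2
G(29) = mex{2,2,2,1,1} = 0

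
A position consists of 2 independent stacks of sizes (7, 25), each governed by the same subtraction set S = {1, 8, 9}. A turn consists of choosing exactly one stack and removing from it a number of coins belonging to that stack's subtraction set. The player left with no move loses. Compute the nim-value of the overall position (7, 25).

All stacks use S = {1, 8, 9}:
G(0) = 0
G(1) = mex{0} = 1
G(2) = mex{1} = 0
G(3) = mex{0} = 1
G(4) = mex{1} = 0
G(5) = mex{0} = 1
G(6) = mex{1} = 0
G(7) = mex{0} = 1
G(8) = mex{1,0} = 2
G(9) = mex{2,1,0} = 3
G(10) = mex{3,0,1} = 2
G(11) = mex{2,1,0} = 3
G(12) = mex{3,0,1} = 2
G(13) = mex{2,1,0} = 3
G(14) = mex{3,0,1} = 2
G(15) = mex{2,1,0} = 3
G(16) = mex{3,2,1} = 0
G(17) = mex{0,3,2} = 1
G(18) = mex{1,2,3} = 0
G(19) = mex{0,3,2} = 1
G(20) = mex{1,2,3} = 0
G(21) = mex{0,3,2} = 1
G(22) = mex{1,2,3} = 0
G(23) = mex{0,3,2} = 1
G(24) = mex{1,0,3} = 2
G(25) = mex{2,1,0} = 3
Stack A: G(7) = 1.
Stack B: G(25) = 3.
Combined Grundy value = 1 ⊕ 3 = 2.

2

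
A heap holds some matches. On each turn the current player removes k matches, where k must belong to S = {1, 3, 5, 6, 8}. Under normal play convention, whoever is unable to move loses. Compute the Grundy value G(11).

0

n :  0  1  2  3  4  5  6  7  8  9 10 11
G :  0  1  0  1  0  1  2  3  2  3  2  0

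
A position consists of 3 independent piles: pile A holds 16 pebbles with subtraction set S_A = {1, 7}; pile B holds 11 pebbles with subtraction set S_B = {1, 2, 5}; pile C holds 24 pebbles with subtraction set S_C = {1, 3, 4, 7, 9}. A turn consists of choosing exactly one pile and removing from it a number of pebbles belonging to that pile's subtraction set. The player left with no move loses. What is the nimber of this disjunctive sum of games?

Pile A, S = {1, 7}:
G(0) = 0
G(1) = mex{0} = 1
G(2) = mex{1} = 0
G(3) = mex{0} = 1
G(4) = mex{1} = 0
G(5) = mex{0} = 1
G(6) = mex{1} = 0
G(7) = mex{0,0} = 1
G(8) = mex{1,1} = 0
G(9) = mex{0,0} = 1
G(10) = mex{1,1} = 0
G(11) = mex{0,0} = 1
G(12) = mex{1,1} = 0
G(13) = mex{0,0} = 1
G(14) = mex{1,1} = 0
G(15) = mex{0,0} = 1
G(16) = mex{1,1} = 0
G_A(16) = 0.
Pile B, S = {1, 2, 5}:
G(0) = 0
G(1) = mex{0} = 1
G(2) = mex{1,0} = 2
G(3) = mex{2,1} = 0
G(4) = mex{0,2} = 1
G(5) = mex{1,0,0} = 2
G(6) = mex{2,1,1} = 0
G(7) = mex{0,2,2} = 1
G(8) = mex{1,0,0} = 2
G(9) = mex{2,1,1} = 0
G(10) = mex{0,2,2} = 1
G(11) = mex{1,0,0} = 2
G_B(11) = 2.
Pile C, S = {1, 3, 4, 7, 9}:
n :  0  1  2  3  4  5  6  7  8  9 10 11 12 13 14 15 16 17 18 19 20 21 22 23 24
G :  0  1  0  1  2  3  2  3  0  1  0  1  2  3  2  3  0  1  0  1  2  3  2  3  0
G_C(24) = 0.
Combined Grundy value = 0 ⊕ 2 ⊕ 0 = 2.

2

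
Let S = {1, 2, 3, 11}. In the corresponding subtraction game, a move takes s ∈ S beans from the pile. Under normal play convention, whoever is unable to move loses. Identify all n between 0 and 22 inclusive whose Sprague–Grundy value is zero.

0, 4, 8, 12, 16, 20

n :  0  1  2  3  4  5  6  7  8  9 10 11 12 13 14 15 16 17 18 19 20 21 22
G :  0  1  2  3  0  1  2  3  0  1  2  3  0  1  2  3  0  1  2  3  0  1  2
P-positions are exactly the n with G(n) = 0.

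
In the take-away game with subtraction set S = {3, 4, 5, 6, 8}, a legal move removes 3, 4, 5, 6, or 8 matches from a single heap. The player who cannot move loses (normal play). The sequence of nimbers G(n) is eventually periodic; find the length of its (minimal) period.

G(0) = 0
G(1) = mex{} = 0
G(2) = mex{} = 0
G(3) = mex{0} = 1
G(4) = mex{0,0} = 1
G(5) = mex{0,0,0} = 1
G(6) = mex{1,0,0,0} = 2
G(7) = mex{1,1,0,0} = 2
G(8) = mex{1,1,1,0,0} = 2
G(9) = mex{2,1,1,1,0} = 3
G(10) = mex{2,2,1,1,0} = 3
G(11) = mex{2,2,2,1,1} = 0
G(12) = mex{3,2,2,2,1} = 0
G(13) = mex{3,3,2,2,1} = 0
G(14) = mex{0,3,3,2,2} = 1
G(15) = mex{0,0,3,3,2} = 1
G(16) = mex{0,0,0,3,2} = 1
G(17) = mex{1,0,0,0,3} = 2
G(18) = mex{1,1,0,0,3} = 2
G(19) = mex{1,1,1,0,0} = 2
G(20) = mex{2,1,1,1,0} = 3
G(21) = mex{2,2,1,1,0} = 3
G(22) = mex{2,2,2,1,1} = 0
G(23) = mex{3,2,2,2,1} = 0
G(n+11) = G(n) holds for n = 0,…,7 (a full window of length max(S) = 8), so the sequence is purely periodic with period 11.

11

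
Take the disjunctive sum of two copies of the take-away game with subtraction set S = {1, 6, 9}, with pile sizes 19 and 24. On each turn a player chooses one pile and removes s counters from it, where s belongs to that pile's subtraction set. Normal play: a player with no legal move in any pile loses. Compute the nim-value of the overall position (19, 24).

0

All piles use S = {1, 6, 9}:
n :  0  1  2  3  4  5  6  7  8  9 10 11 12 13 14 15 16 17 18 19 20 21 22 23 24
G :  0  1  0  1  0  1  2  0  1  2  3  2  0  1  0  1  2  0  1  0  1  2  0  1  0
Pile A: G(19) = 0.
Pile B: G(24) = 0.
Combined Grundy value = 0 ⊕ 0 = 0.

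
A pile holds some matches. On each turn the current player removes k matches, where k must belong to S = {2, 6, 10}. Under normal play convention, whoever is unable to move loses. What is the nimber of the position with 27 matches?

n :  0  1  2  3  4  5  6  7  8  9 10 11 12 13 14 15 16 17 18 19 20 21 22 23 24 25 26 27
G :  0  0  1  1  0  0  1  1  0  0  1  1  0  0  1  1  0  0  1  1  0  0  1  1  0  0  1  1

1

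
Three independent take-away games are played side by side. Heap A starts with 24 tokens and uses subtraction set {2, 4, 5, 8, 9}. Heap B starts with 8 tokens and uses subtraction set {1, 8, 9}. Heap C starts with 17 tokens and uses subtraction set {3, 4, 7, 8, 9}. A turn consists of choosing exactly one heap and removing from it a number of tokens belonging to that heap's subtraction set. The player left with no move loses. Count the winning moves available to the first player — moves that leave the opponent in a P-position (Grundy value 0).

Heap A, S = {2, 4, 5, 8, 9}:
n :  0  1  2  3  4  5  6  7  8  9 10 11 12 13 14 15 16 17 18 19 20 21 22 23 24
G :  0  0  1  1  2  2  3  0  4  1  5  2  3  0  0  1  1  2  2  3  0  4  1  5  2
G_A(24) = 2.
Heap B, S = {1, 8, 9}:
n : 0 1 2 3 4 5 6 7 8
G : 0 1 0 1 0 1 0 1 2
G_B(8) = 2.
Heap C, S = {3, 4, 7, 8, 9}:
n :  0  1  2  3  4  5  6  7  8  9 10 11 12 13 14 15 16 17
G :  0  0  0  1  1  1  2  2  2  3  3  3  0  0  0  1  1  1
G_C(17) = 1.
Combined Grundy value = 2 ⊕ 2 ⊕ 1 = 1.
A winning move leaves total XOR = 0, i.e. changes one component's Grundy value g to g ⊕ X where X is the current total.
Heap A: need g' = 2⊕1 = 3. Options: 24−2→G=1, 24−4→G=0, 24−5→G=3, 24−8→G=1, 24−9→G=1. Hits: 1.
Heap B: need g' = 2⊕1 = 3. Options: 8−1→G=1, 8−8→G=0. Hits: 0.
Heap C: need g' = 1⊕1 = 0. Options: 17−3→G=0, 17−4→G=0, 17−7→G=3, 17−8→G=3, 17−9→G=2. Hits: 2.

3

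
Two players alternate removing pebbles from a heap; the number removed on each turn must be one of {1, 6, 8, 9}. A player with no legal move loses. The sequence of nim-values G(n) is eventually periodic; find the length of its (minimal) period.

G(0) = 0
G(1) = mex{0} = 1
G(2) = mex{1} = 0
G(3) = mex{0} = 1
G(4) = mex{1} = 0
G(5) = mex{0} = 1
G(6) = mex{1,0} = 2
G(7) = mex{2,1} = 0
G(8) = mex{0,0,0} = 1
G(9) = mex{1,1,1,0} = 2
G(10) = mex{2,0,0,1} = 3
G(11) = mex{3,1,1,0} = 2
G(12) = mex{2,2,0,1} = 3
G(13) = mex{3,0,1,0} = 2
G(14) = mex{2,1,2,1} = 0
G(15) = mex{0,2,0,2} = 1
G(16) = mex{1,3,1,0} = 2
G(17) = mex{2,2,2,1} = 0
G(18) = mex{0,3,3,2} = 1
G(19) = mex{1,2,2,3} = 0
G(20) = mex{0,0,3,2} = 1
G(21) = mex{1,1,2,3} = 0
G(22) = mex{0,2,0,2} = 1
G(23) = mex{1,0,1,0} = 2
G(24) = mex{2,1,2,1} = 0
G(25) = mex{0,0,0,2} = 1
G(26) = mex{1,1,1,0} = 2
G(27) = mex{2,0,0,1} = 3
G(28) = mex{3,1,1,0} = 2
G(29) = mex{2,2,0,1} = 3
G(30) = mex{3,0,1,0} = 2
G(31) = mex{2,1,2,1} = 0
G(32) = mex{0,2,0,2} = 1
G(33) = mex{1,3,1,0} = 2
G(34) = mex{2,2,2,1} = 0
G(35) = mex{0,3,3,2} = 1
G(n+17) = G(n) holds for n = 0,…,8 (a full window of length max(S) = 9), so the sequence is purely periodic with period 17.

17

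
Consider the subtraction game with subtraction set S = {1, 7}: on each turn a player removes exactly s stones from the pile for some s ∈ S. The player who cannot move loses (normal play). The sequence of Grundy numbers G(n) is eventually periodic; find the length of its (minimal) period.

2

n :  0  1  2  3  4  5  6  7  8  9 10 11 12 13 14
G :  0  1  0  1  0  1  0  1  0  1  0  1  0  1  0
G(n+2) = G(n) holds for n = 0,…,6 (a full window of length max(S) = 7), so the sequence is purely periodic with period 2.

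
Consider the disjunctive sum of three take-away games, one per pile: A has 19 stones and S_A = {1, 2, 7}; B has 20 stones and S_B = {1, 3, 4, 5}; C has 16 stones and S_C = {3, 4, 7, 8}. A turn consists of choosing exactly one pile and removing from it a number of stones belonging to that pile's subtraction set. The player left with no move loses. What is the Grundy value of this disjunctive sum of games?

Pile A, S = {1, 2, 7}:
n :  0  1  2  3  4  5  6  7  8  9 10 11 12 13 14 15 16 17 18 19
G :  0  1  2  0  1  2  0  1  2  0  1  2  0  1  2  0  1  2  0  1
G_A(19) = 1.
Pile B, S = {1, 3, 4, 5}:
n :  0  1  2  3  4  5  6  7  8  9 10 11 12 13 14 15 16 17 18 19 20
G :  0  1  0  1  2  3  2  3  0  1  0  1  2  3  2  3  0  1  0  1  2
G_B(20) = 2.
Pile C, S = {3, 4, 7, 8}:
n :  0  1  2  3  4  5  6  7  8  9 10 11 12 13 14 15 16
G :  0  0  0  1  1  1  2  2  2  3  3  0  0  0  1  1  1
G_C(16) = 1.
Combined Grundy value = 1 ⊕ 2 ⊕ 1 = 2.

2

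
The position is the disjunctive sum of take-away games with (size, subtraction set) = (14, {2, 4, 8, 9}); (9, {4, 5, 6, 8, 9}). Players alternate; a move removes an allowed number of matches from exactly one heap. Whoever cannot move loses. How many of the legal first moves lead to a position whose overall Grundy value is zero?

4

Heap A, S = {2, 4, 8, 9}:
n :  0  1  2  3  4  5  6  7  8  9 10 11 12 13 14
G :  0  0  1  1  2  2  0  0  1  1  2  2  0  0  1
G_A(14) = 1.
Heap B, S = {4, 5, 6, 8, 9}:
G(0) = 0
G(1) = mex{} = 0
G(2) = mex{} = 0
G(3) = mex{} = 0
G(4) = mex{0} = 1
G(5) = mex{0,0} = 1
G(6) = mex{0,0,0} = 1
G(7) = mex{0,0,0} = 1
G(8) = mex{1,0,0,0} = 2
G(9) = mex{1,1,0,0,0} = 2
G_B(9) = 2.
Combined Grundy value = 1 ⊕ 2 = 3.
A winning move leaves total XOR = 0, i.e. changes one component's Grundy value g to g ⊕ X where X is the current total.
Heap A: need g' = 1⊕3 = 2. Options: 14−2→G=0, 14−4→G=2, 14−8→G=0, 14−9→G=2. Hits: 2.
Heap B: need g' = 2⊕3 = 1. Options: 9−4→G=1, 9−5→G=1, 9−6→G=0, 9−8→G=0, 9−9→G=0. Hits: 2.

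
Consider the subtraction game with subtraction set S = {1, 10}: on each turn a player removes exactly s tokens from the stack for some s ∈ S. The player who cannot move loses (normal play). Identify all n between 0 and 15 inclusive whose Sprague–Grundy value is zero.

n :  0  1  2  3  4  5  6  7  8  9 10 11 12 13 14 15
G :  0  1  0  1  0  1  0  1  0  1  2  0  1  0  1  0
P-positions are exactly the n with G(n) = 0.

0, 2, 4, 6, 8, 11, 13, 15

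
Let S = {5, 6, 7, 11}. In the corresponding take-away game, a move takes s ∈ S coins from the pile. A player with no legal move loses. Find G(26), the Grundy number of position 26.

G(0) = 0
G(1) = mex{} = 0
G(2) = mex{} = 0
G(3) = mex{} = 0
G(4) = mex{} = 0
G(5) = mex{0} = 1
G(6) = mex{0,0} = 1
G(7) = mex{0,0,0} = 1
G(8) = mex{0,0,0} = 1
G(9) = mex{0,0,0} = 1
G(10) = mex{1,0,0} = 2
G(11) = mex{1,1,0,0} = 2
G(12) = mex{1,1,1,0} = 2
G(13) = mex{1,1,1,0} = 2
G(14) = mex{1,1,1,0} = 2
G(15) = mex{2,1,1,0} = 3
G(16) = mex{2,2,1,1} = 0
G(17) = mex{2,2,2,1} = 0
G(18) = mex{2,2,2,1} = 0
G(19) = mex{2,2,2,1} = 0
G(20) = mex{3,2,2,1} = 0
G(21) = mex{0,3,2,2} = 1
G(22) = mex{0,0,3,2} = 1
G(23) = mex{0,0,0,2} = 1
G(24) = mex{0,0,0,2} = 1
G(25) = mex{0,0,0,2} = 1
G(26) = mex{1,0,0,3} = 2

2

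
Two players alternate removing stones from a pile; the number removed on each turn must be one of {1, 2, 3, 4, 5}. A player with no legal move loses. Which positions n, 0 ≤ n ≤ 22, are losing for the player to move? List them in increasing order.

0, 6, 12, 18

G(0) = 0
G(1) = mex{0} = 1
G(2) = mex{1,0} = 2
G(3) = mex{2,1,0} = 3
G(4) = mex{3,2,1,0} = 4
G(5) = mex{4,3,2,1,0} = 5
G(6) = mex{5,4,3,2,1} = 0
G(7) = mex{0,5,4,3,2} = 1
G(8) = mex{1,0,5,4,3} = 2
G(9) = mex{2,1,0,5,4} = 3
G(10) = mex{3,2,1,0,5} = 4
G(11) = mex{4,3,2,1,0} = 5
G(12) = mex{5,4,3,2,1} = 0
G(13) = mex{0,5,4,3,2} = 1
G(14) = mex{1,0,5,4,3} = 2
G(15) = mex{2,1,0,5,4} = 3
G(16) = mex{3,2,1,0,5} = 4
G(17) = mex{4,3,2,1,0} = 5
G(18) = mex{5,4,3,2,1} = 0
G(19) = mex{0,5,4,3,2} = 1
G(20) = mex{1,0,5,4,3} = 2
G(21) = mex{2,1,0,5,4} = 3
G(22) = mex{3,2,1,0,5} = 4
P-positions are exactly the n with G(n) = 0.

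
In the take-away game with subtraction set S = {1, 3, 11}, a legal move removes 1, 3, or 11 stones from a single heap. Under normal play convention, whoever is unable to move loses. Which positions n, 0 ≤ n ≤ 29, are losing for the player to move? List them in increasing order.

0, 2, 4, 6, 8, 10, 12, 14, 16, 18, 20, 22, 24, 26, 28

G(0) = 0
G(1) = mex{0} = 1
G(2) = mex{1} = 0
G(3) = mex{0,0} = 1
G(4) = mex{1,1} = 0
G(5) = mex{0,0} = 1
G(6) = mex{1,1} = 0
G(7) = mex{0,0} = 1
G(8) = mex{1,1} = 0
G(9) = mex{0,0} = 1
G(10) = mex{1,1} = 0
G(11) = mex{0,0,0} = 1
G(12) = mex{1,1,1} = 0
G(13) = mex{0,0,0} = 1
G(14) = mex{1,1,1} = 0
G(15) = mex{0,0,0} = 1
G(16) = mex{1,1,1} = 0
G(17) = mex{0,0,0} = 1
G(18) = mex{1,1,1} = 0
G(19) = mex{0,0,0} = 1
G(20) = mex{1,1,1} = 0
G(21) = mex{0,0,0} = 1
G(22) = mex{1,1,1} = 0
G(23) = mex{0,0,0} = 1
G(24) = mex{1,1,1} = 0
G(25) = mex{0,0,0} = 1
G(26) = mex{1,1,1} = 0
G(27) = mex{0,0,0} = 1
G(28) = mex{1,1,1} = 0
G(29) = mex{0,0,0} = 1
P-positions are exactly the n with G(n) = 0.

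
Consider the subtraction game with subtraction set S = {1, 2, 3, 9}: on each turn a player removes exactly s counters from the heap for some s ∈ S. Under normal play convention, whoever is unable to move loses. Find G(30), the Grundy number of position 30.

G(0) = 0
G(1) = mex{0} = 1
G(2) = mex{1,0} = 2
G(3) = mex{2,1,0} = 3
G(4) = mex{3,2,1} = 0
G(5) = mex{0,3,2} = 1
G(6) = mex{1,0,3} = 2
G(7) = mex{2,1,0} = 3
G(8) = mex{3,2,1} = 0
G(9) = mex{0,3,2,0} = 1
G(10) = mex{1,0,3,1} = 2
G(11) = mex{2,1,0,2} = 3
G(12) = mex{3,2,1,3} = 0
G(13) = mex{0,3,2,0} = 1
G(14) = mex{1,0,3,1} = 2
G(15) = mex{2,1,0,2} = 3
G(16) = mex{3,2,1,3} = 0
G(17) = mex{0,3,2,0} = 1
G(18) = mex{1,0,3,1} = 2
G(19) = mex{2,1,0,2} = 3
G(20) = mex{3,2,1,3} = 0
G(21) = mex{0,3,2,0} = 1
G(22) = mex{1,0,3,1} = 2
G(23) = mex{2,1,0,2} = 3
G(24) = mex{3,2,1,3} = 0
G(25) = mex{0,3,2,0} = 1
G(26) = mex{1,0,3,1} = 2
G(27) = mex{2,1,0,2} = 3
G(28) = mex{3,2,1,3} = 0
G(29) = mex{0,3,2,0} = 1
G(30) = mex{1,0,3,1} = 2

2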